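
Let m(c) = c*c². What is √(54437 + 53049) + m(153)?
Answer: 3581577 + √107486 ≈ 3.5819e+6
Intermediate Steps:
m(c) = c³
√(54437 + 53049) + m(153) = √(54437 + 53049) + 153³ = √107486 + 3581577 = 3581577 + √107486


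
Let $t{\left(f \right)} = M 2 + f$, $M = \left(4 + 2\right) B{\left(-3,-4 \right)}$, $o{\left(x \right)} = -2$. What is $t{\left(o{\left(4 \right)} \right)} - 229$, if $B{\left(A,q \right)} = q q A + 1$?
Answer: $-795$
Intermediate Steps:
$B{\left(A,q \right)} = 1 + A q^{2}$ ($B{\left(A,q \right)} = q^{2} A + 1 = A q^{2} + 1 = 1 + A q^{2}$)
$M = -282$ ($M = \left(4 + 2\right) \left(1 - 3 \left(-4\right)^{2}\right) = 6 \left(1 - 48\right) = 6 \left(-47\right) = -282$)
$t{\left(f \right)} = -564 + f$ ($t{\left(f \right)} = \left(-282\right) 2 + f = -564 + f$)
$t{\left(o{\left(4 \right)} \right)} - 229 = \left(-564 - 2\right) - 229 = -566 - 229 = -795$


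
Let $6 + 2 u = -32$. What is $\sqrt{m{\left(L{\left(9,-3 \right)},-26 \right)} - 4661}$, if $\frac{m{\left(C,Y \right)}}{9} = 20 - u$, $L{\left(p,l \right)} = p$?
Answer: $i \sqrt{4310} \approx 65.651 i$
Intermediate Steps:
$u = -19$ ($u = -3 + \frac{1}{2} \left(-32\right) = -3 - 16 = -19$)
$m{\left(C,Y \right)} = 351$ ($m{\left(C,Y \right)} = 9 \left(20 - -19\right) = 9 \left(20 + 19\right) = 9 \cdot 39 = 351$)
$\sqrt{m{\left(L{\left(9,-3 \right)},-26 \right)} - 4661} = \sqrt{351 - 4661} = \sqrt{-4310} = i \sqrt{4310}$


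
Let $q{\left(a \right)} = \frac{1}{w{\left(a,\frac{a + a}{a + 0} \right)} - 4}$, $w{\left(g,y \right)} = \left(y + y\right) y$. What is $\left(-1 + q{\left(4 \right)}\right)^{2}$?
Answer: $\frac{9}{16} \approx 0.5625$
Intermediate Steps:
$w{\left(g,y \right)} = 2 y^{2}$ ($w{\left(g,y \right)} = 2 y y = 2 y^{2}$)
$q{\left(a \right)} = \frac{1}{4}$ ($q{\left(a \right)} = \frac{1}{2 \left(\frac{a + a}{a + 0}\right)^{2} - 4} = \frac{1}{2 \left(\frac{2 a}{a}\right)^{2} - 4} = \frac{1}{2 \cdot 2^{2} - 4} = \frac{1}{2 \cdot 4 - 4} = \frac{1}{8 - 4} = \frac{1}{4}$)
$\left(-1 + q{\left(4 \right)}\right)^{2} = \left(-1 + \frac{1}{4}\right)^{2} = \left(- \frac{3}{4}\right)^{2} = \frac{9}{16}$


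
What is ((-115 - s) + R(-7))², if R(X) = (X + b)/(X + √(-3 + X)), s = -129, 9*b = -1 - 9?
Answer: 5*(48132*√10 + 150653*I)/(81*(14*√10 + 39*I)) ≈ 223.68 + 13.009*I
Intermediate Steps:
b = -10/9 (b = (-1 - 9)/9 = (⅑)*(-10) = -10/9 ≈ -1.1111)
R(X) = (-10/9 + X)/(X + √(-3 + X)) (R(X) = (X - 10/9)/(X + √(-3 + X)) = (-10/9 + X)/(X + √(-3 + X)))
((-115 - s) + R(-7))² = ((-115 - 1*(-129)) + (-10/9 - 7)/(-7 + √(-3 - 7)))² = ((-115 + 129) - 73/9/(-7 + √(-10)))² = (14 - 73/9/(-7 + I*√10))² = (14 - 73/(9*(-7 + I*√10)))²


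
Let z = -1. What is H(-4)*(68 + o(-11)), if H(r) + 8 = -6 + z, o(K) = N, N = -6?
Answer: -930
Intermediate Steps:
o(K) = -6
H(r) = -15 (H(r) = -8 + (-6 - 1) = -8 - 7 = -15)
H(-4)*(68 + o(-11)) = -15*(68 - 6) = -15*62 = -930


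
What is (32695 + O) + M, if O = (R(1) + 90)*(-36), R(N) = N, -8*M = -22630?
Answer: 128991/4 ≈ 32248.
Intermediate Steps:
M = 11315/4 (M = -⅛*(-22630) = 11315/4 ≈ 2828.8)
O = -3276 (O = (1 + 90)*(-36) = 91*(-36) = -3276)
(32695 + O) + M = (32695 - 3276) + 11315/4 = 29419 + 11315/4 = 128991/4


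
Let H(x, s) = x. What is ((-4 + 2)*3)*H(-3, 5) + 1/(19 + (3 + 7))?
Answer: 523/29 ≈ 18.034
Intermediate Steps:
((-4 + 2)*3)*H(-3, 5) + 1/(19 + (3 + 7)) = ((-4 + 2)*3)*(-3) + 1/(19 + (3 + 7)) = -2*3*(-3) + 1/(19 + 10) = -6*(-3) + 1/29 = 18 + 1/29 = 523/29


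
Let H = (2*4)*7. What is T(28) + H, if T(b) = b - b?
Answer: 56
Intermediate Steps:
T(b) = 0
H = 56 (H = 8*7 = 56)
T(28) + H = 0 + 56 = 56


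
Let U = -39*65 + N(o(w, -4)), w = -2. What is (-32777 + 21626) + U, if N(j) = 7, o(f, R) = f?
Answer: -13679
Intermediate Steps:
U = -2528 (U = -39*65 + 7 = -2535 + 7 = -2528)
(-32777 + 21626) + U = (-32777 + 21626) - 2528 = -11151 - 2528 = -13679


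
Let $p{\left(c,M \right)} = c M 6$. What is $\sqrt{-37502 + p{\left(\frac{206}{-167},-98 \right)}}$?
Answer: $\frac{i \sqrt{1025664902}}{167} \approx 191.77 i$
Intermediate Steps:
$p{\left(c,M \right)} = 6 M c$ ($p{\left(c,M \right)} = M c 6 = 6 M c$)
$\sqrt{-37502 + p{\left(\frac{206}{-167},-98 \right)}} = \sqrt{-37502 + 6 \left(-98\right) \frac{206}{-167}} = \sqrt{-37502 + 6 \left(-98\right) 206 \left(- \frac{1}{167}\right)} = \sqrt{-37502 + 6 \left(-98\right) \left(- \frac{206}{167}\right)} = \sqrt{-37502 + \frac{121128}{167}} = \sqrt{- \frac{6141706}{167}} = \frac{i \sqrt{1025664902}}{167}$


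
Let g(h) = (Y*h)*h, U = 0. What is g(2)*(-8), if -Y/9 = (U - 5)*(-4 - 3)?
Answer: 10080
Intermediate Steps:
Y = -315 (Y = -9*(0 - 5)*(-4 - 3) = -(-45)*(-7) = -9*35 = -315)
g(h) = -315*h² (g(h) = (-315*h)*h = -315*h²)
g(2)*(-8) = -315*2²*(-8) = -315*4*(-8) = -1260*(-8) = 10080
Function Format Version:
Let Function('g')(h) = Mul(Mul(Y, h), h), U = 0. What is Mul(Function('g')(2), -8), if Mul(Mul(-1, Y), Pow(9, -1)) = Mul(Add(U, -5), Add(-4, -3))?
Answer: 10080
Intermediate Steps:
Y = -315 (Y = Mul(-9, Mul(Add(0, -5), Add(-4, -3))) = Mul(-9, Mul(-5, -7)) = Mul(-9, 35) = -315)
Function('g')(h) = Mul(-315, Pow(h, 2)) (Function('g')(h) = Mul(Mul(-315, h), h) = Mul(-315, Pow(h, 2)))
Mul(Function('g')(2), -8) = Mul(Mul(-315, Pow(2, 2)), -8) = Mul(Mul(-315, 4), -8) = Mul(-1260, -8) = 10080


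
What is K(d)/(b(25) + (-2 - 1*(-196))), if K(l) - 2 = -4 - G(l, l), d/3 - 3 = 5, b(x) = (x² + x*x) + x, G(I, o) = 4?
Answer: -6/1469 ≈ -0.0040844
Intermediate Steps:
b(x) = x + 2*x² (b(x) = (x² + x²) + x = 2*x² + x = x + 2*x²)
d = 24 (d = 9 + 3*5 = 9 + 15 = 24)
K(l) = -6 (K(l) = 2 + (-4 - 1*4) = 2 + (-4 - 4) = 2 - 8 = -6)
K(d)/(b(25) + (-2 - 1*(-196))) = -6/(25*(1 + 2*25) + (-2 - 1*(-196))) = -6/(25*(1 + 50) + (-2 + 196)) = -6/(25*51 + 194) = -6/(1275 + 194) = -6/1469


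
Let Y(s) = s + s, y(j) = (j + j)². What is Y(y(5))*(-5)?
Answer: -1000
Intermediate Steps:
y(j) = 4*j² (y(j) = (2*j)² = 4*j²)
Y(s) = 2*s
Y(y(5))*(-5) = (2*(4*5²))*(-5) = (2*(4*25))*(-5) = (2*100)*(-5) = 200*(-5) = -1000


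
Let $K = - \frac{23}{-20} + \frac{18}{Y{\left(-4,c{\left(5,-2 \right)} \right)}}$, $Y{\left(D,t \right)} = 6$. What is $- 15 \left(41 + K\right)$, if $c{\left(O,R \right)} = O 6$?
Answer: $- \frac{2709}{4} \approx -677.25$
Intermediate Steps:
$c{\left(O,R \right)} = 6 O$
$K = \frac{83}{20}$ ($K = - \frac{23}{-20} + \frac{18}{6} = \left(-23\right) \left(- \frac{1}{20}\right) + 18 \cdot \frac{1}{6} = \frac{23}{20} + 3 = \frac{83}{20} \approx 4.15$)
$- 15 \left(41 + K\right) = - 15 \left(41 + \frac{83}{20}\right) = \left(-15\right) \frac{903}{20} = - \frac{2709}{4}$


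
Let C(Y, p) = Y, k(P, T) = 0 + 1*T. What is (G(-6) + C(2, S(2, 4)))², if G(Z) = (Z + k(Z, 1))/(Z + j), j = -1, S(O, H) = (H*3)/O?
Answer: 361/49 ≈ 7.3673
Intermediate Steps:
S(O, H) = 3*H/O (S(O, H) = (3*H)/O = 3*H/O)
k(P, T) = T (k(P, T) = 0 + T = T)
G(Z) = (1 + Z)/(-1 + Z) (G(Z) = (Z + 1)/(Z - 1) = (1 + Z)/(-1 + Z))
(G(-6) + C(2, S(2, 4)))² = ((1 - 6)/(-1 - 6) + 2)² = (-5/(-7) + 2)² = (-⅐*(-5) + 2)² = (5/7 + 2)² = (19/7)² = 361/49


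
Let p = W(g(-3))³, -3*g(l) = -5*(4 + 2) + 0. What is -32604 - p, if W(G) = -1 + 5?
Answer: -32668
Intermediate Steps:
g(l) = 10 (g(l) = -(-5*(4 + 2) + 0)/3 = -(-5*6 + 0)/3 = -(-30 + 0)/3 = -⅓*(-30) = 10)
W(G) = 4
p = 64 (p = 4³ = 64)
-32604 - p = -32604 - 1*64 = -32604 - 64 = -32668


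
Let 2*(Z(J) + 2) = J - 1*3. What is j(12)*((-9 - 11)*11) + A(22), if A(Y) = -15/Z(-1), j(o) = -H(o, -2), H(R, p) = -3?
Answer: -2625/4 ≈ -656.25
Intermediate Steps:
j(o) = 3 (j(o) = -1*(-3) = 3)
Z(J) = -7/2 + J/2 (Z(J) = -2 + (J - 1*3)/2 = -2 + (J - 3)/2 = -2 + (-3 + J)/2 = -2 + (-3/2 + J/2) = -7/2 + J/2)
A(Y) = 15/4 (A(Y) = -15/(-7/2 + (½)*(-1)) = -15/(-7/2 - ½) = -15/(-4) = -15*(-¼) = 15/4)
j(12)*((-9 - 11)*11) + A(22) = 3*((-9 - 11)*11) + 15/4 = 3*(-20*11) + 15/4 = 3*(-220) + 15/4 = -660 + 15/4 = -2625/4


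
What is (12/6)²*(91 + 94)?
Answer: 740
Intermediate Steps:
(12/6)²*(91 + 94) = (12*(⅙))²*185 = 2²*185 = 4*185 = 740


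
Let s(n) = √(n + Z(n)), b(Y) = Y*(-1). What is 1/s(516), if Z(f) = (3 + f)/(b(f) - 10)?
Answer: √142491822/270897 ≈ 0.044065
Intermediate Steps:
b(Y) = -Y
Z(f) = (3 + f)/(-10 - f) (Z(f) = (3 + f)/(-f - 10) = (3 + f)/(-10 - f))
s(n) = √(n + (-3 - n)/(10 + n))
1/s(516) = 1/(√((-3 - 1*516 + 516*(10 + 516))/(10 + 516))) = 1/(√((-3 - 516 + 516*526)/526)) = 1/(√((-3 - 516 + 271416)/526)) = 1/(√((1/526)*270897)) = 1/(√(270897/526)) = 1/(√142491822/526) = √142491822/270897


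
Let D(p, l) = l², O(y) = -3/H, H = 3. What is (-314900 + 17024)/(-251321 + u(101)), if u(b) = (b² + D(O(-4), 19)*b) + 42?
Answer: 297876/204617 ≈ 1.4558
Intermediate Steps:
O(y) = -1 (O(y) = -3/3 = -3*⅓ = -1)
u(b) = 42 + b² + 361*b (u(b) = (b² + 19²*b) + 42 = (b² + 361*b) + 42 = 42 + b² + 361*b)
(-314900 + 17024)/(-251321 + u(101)) = (-314900 + 17024)/(-251321 + (42 + 101² + 361*101)) = -297876/(-251321 + (42 + 10201 + 36461)) = -297876/(-251321 + 46704) = -297876/(-204617) = -297876*(-1/204617) = 297876/204617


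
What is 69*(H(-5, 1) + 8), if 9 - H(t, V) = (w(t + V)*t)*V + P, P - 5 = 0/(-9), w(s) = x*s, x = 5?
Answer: -6072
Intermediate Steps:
w(s) = 5*s
P = 5 (P = 5 + 0/(-9) = 5 + 0*(-1/9) = 5 + 0 = 5)
H(t, V) = 4 - V*t*(5*V + 5*t) (H(t, V) = 9 - (((5*(t + V))*t)*V + 5) = 9 - (((5*(V + t))*t)*V + 5) = 9 - (((5*V + 5*t)*t)*V + 5) = 9 - ((t*(5*V + 5*t))*V + 5) = 9 - (V*t*(5*V + 5*t) + 5) = 9 - (5 + V*t*(5*V + 5*t)) = 9 + (-5 - V*t*(5*V + 5*t)) = 4 - V*t*(5*V + 5*t))
69*(H(-5, 1) + 8) = 69*((4 - 5*1*(-5)*(1 - 5)) + 8) = 69*((4 - 5*1*(-5)*(-4)) + 8) = 69*((4 - 100) + 8) = 69*(-96 + 8) = 69*(-88) = -6072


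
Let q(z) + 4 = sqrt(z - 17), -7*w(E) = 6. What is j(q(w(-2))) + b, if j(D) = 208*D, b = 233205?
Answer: 232373 + 1040*I*sqrt(35)/7 ≈ 2.3237e+5 + 878.96*I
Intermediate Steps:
w(E) = -6/7 (w(E) = -1/7*6 = -6/7)
q(z) = -4 + sqrt(-17 + z) (q(z) = -4 + sqrt(z - 17) = -4 + sqrt(-17 + z))
j(q(w(-2))) + b = 208*(-4 + sqrt(-17 - 6/7)) + 233205 = 208*(-4 + sqrt(-125/7)) + 233205 = 208*(-4 + 5*I*sqrt(35)/7) + 233205 = (-832 + 1040*I*sqrt(35)/7) + 233205 = 232373 + 1040*I*sqrt(35)/7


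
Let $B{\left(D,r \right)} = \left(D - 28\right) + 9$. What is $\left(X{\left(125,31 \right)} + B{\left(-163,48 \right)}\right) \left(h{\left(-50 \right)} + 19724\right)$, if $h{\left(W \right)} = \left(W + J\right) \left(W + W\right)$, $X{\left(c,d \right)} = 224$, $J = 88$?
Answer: $668808$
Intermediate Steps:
$B{\left(D,r \right)} = -19 + D$ ($B{\left(D,r \right)} = \left(-28 + D\right) + 9 = -19 + D$)
$h{\left(W \right)} = 2 W \left(88 + W\right)$ ($h{\left(W \right)} = \left(W + 88\right) \left(W + W\right) = \left(88 + W\right) 2 W = 2 W \left(88 + W\right)$)
$\left(X{\left(125,31 \right)} + B{\left(-163,48 \right)}\right) \left(h{\left(-50 \right)} + 19724\right) = \left(224 - 182\right) \left(2 \left(-50\right) \left(88 - 50\right) + 19724\right) = \left(224 - 182\right) \left(2 \left(-50\right) 38 + 19724\right) = 42 \left(-3800 + 19724\right) = 42 \cdot 15924 = 668808$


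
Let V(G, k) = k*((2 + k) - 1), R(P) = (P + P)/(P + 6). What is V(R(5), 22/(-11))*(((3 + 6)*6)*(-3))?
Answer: -324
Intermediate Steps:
R(P) = 2*P/(6 + P) (R(P) = (2*P)/(6 + P) = 2*P/(6 + P))
V(G, k) = k*(1 + k)
V(R(5), 22/(-11))*(((3 + 6)*6)*(-3)) = ((22/(-11))*(1 + 22/(-11)))*(((3 + 6)*6)*(-3)) = ((22*(-1/11))*(1 + 22*(-1/11)))*((9*6)*(-3)) = (-2*(1 - 2))*(54*(-3)) = -2*(-1)*(-162) = 2*(-162) = -324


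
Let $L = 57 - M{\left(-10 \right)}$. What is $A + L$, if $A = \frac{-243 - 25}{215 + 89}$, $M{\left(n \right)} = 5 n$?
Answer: $\frac{8065}{76} \approx 106.12$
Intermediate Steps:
$L = 107$ ($L = 57 - 5 \left(-10\right) = 57 - -50 = 57 + 50 = 107$)
$A = - \frac{67}{76}$ ($A = - \frac{268}{304} = \left(-268\right) \frac{1}{304} = - \frac{67}{76} \approx -0.88158$)
$A + L = - \frac{67}{76} + 107 = \frac{8065}{76}$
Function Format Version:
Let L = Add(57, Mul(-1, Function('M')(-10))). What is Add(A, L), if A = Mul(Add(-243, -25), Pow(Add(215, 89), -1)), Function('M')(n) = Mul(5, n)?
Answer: Rational(8065, 76) ≈ 106.12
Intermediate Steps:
L = 107 (L = Add(57, Mul(-1, Mul(5, -10))) = Add(57, Mul(-1, -50)) = Add(57, 50) = 107)
A = Rational(-67, 76) (A = Mul(-268, Pow(304, -1)) = Mul(-268, Rational(1, 304)) = Rational(-67, 76) ≈ -0.88158)
Add(A, L) = Add(Rational(-67, 76), 107) = Rational(8065, 76)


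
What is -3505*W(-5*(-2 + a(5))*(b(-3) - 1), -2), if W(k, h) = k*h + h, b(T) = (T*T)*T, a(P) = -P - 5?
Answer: -11769790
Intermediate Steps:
a(P) = -5 - P
b(T) = T³ (b(T) = T²*T = T³)
W(k, h) = h + h*k (W(k, h) = h*k + h = h + h*k)
-3505*W(-5*(-2 + a(5))*(b(-3) - 1), -2) = -(-7010)*(1 - 5*(-2 + (-5 - 1*5))*((-3)³ - 1)) = -(-7010)*(1 - 5*(-2 + (-5 - 5))*(-27 - 1)) = -(-7010)*(1 - 5*(-2 - 10)*(-28)) = -(-7010)*(1 - (-60)*(-28)) = -(-7010)*(1 - 5*336) = -(-7010)*(1 - 1680) = -(-7010)*(-1679) = -3505*3358 = -11769790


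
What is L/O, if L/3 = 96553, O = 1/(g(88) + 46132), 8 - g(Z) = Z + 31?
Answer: 13330396839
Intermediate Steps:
g(Z) = -23 - Z (g(Z) = 8 - (Z + 31) = 8 - (31 + Z) = 8 + (-31 - Z) = -23 - Z)
O = 1/46021 (O = 1/((-23 - 1*88) + 46132) = 1/((-23 - 88) + 46132) = 1/(-111 + 46132) = 1/46021 ≈ 2.1729e-5)
L = 289659 (L = 3*96553 = 289659)
L/O = 289659/(1/46021) = 289659*46021 = 13330396839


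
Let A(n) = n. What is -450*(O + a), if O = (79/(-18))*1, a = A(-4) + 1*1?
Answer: 3325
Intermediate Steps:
a = -3 (a = -4 + 1*1 = -4 + 1 = -3)
O = -79/18 (O = (79*(-1/18))*1 = -79/18*1 = -79/18 ≈ -4.3889)
-450*(O + a) = -450*(-79/18 - 3) = -450*(-133/18) = 3325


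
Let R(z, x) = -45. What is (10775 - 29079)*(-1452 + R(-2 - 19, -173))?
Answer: 27401088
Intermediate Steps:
(10775 - 29079)*(-1452 + R(-2 - 19, -173)) = (10775 - 29079)*(-1452 - 45) = -18304*(-1497) = 27401088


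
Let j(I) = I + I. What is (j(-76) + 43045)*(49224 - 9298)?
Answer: 1712545918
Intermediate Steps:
j(I) = 2*I
(j(-76) + 43045)*(49224 - 9298) = (2*(-76) + 43045)*(49224 - 9298) = (-152 + 43045)*39926 = 42893*39926 = 1712545918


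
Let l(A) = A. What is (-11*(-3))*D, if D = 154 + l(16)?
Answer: 5610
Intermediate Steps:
D = 170 (D = 154 + 16 = 170)
(-11*(-3))*D = -11*(-3)*170 = 33*170 = 5610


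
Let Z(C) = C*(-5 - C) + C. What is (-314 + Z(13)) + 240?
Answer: -295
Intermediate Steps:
Z(C) = C + C*(-5 - C)
(-314 + Z(13)) + 240 = (-314 - 1*13*(4 + 13)) + 240 = (-314 - 1*13*17) + 240 = (-314 - 221) + 240 = -535 + 240 = -295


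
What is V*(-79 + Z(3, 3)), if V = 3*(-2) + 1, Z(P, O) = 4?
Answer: 375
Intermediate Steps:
V = -5 (V = -6 + 1 = -5)
V*(-79 + Z(3, 3)) = -5*(-79 + 4) = -5*(-75) = 375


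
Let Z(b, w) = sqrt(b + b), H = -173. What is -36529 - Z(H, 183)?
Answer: -36529 - I*sqrt(346) ≈ -36529.0 - 18.601*I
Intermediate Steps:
Z(b, w) = sqrt(2)*sqrt(b) (Z(b, w) = sqrt(2*b) = sqrt(2)*sqrt(b))
-36529 - Z(H, 183) = -36529 - sqrt(2)*sqrt(-173) = -36529 - sqrt(2)*I*sqrt(173) = -36529 - I*sqrt(346)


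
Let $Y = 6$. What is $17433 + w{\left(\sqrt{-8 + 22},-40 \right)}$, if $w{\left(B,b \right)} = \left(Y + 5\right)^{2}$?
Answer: $17554$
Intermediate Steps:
$w{\left(B,b \right)} = 121$ ($w{\left(B,b \right)} = \left(6 + 5\right)^{2} = 11^{2} = 121$)
$17433 + w{\left(\sqrt{-8 + 22},-40 \right)} = 17433 + 121 = 17554$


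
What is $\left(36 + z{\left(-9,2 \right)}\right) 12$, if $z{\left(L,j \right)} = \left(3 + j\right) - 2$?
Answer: $468$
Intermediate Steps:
$z{\left(L,j \right)} = 1 + j$
$\left(36 + z{\left(-9,2 \right)}\right) 12 = \left(36 + \left(1 + 2\right)\right) 12 = \left(36 + 3\right) 12 = 39 \cdot 12 = 468$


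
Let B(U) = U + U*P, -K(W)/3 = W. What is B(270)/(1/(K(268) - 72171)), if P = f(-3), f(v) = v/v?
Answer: -39406500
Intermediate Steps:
f(v) = 1
P = 1
K(W) = -3*W
B(U) = 2*U (B(U) = U + U*1 = U + U = 2*U)
B(270)/(1/(K(268) - 72171)) = (2*270)/(1/(-3*268 - 72171)) = 540/(1/(-804 - 72171)) = 540/(1/(-72975)) = 540/(-1/72975) = 540*(-72975) = -39406500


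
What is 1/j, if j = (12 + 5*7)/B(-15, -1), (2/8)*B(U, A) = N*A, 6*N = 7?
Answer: -14/141 ≈ -0.099291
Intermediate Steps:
N = 7/6 (N = (⅙)*7 = 7/6 ≈ 1.1667)
B(U, A) = 14*A/3 (B(U, A) = 4*(7*A/6) = 14*A/3)
j = -141/14 (j = (12 + 5*7)/(((14/3)*(-1))) = (12 + 35)/(-14/3) = 47*(-3/14) = -141/14 ≈ -10.071)
1/j = 1/(-141/14) = -14/141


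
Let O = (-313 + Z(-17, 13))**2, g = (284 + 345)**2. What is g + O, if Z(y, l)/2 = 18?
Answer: 472370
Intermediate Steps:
g = 395641 (g = 629**2 = 395641)
Z(y, l) = 36 (Z(y, l) = 2*18 = 36)
O = 76729 (O = (-313 + 36)**2 = (-277)**2 = 76729)
g + O = 395641 + 76729 = 472370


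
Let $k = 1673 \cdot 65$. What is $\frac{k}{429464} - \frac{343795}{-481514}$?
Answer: $\frac{14286415415}{14770923464} \approx 0.9672$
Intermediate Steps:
$k = 108745$
$\frac{k}{429464} - \frac{343795}{-481514} = \frac{108745}{429464} - \frac{343795}{-481514} = 108745 \cdot \frac{1}{429464} - - \frac{343795}{481514} = \frac{15535}{61352} + \frac{343795}{481514} = \frac{14286415415}{14770923464}$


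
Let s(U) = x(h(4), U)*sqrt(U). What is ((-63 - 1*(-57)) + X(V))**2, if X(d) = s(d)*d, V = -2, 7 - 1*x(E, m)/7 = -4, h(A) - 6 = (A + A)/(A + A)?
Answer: -47396 + 1848*I*sqrt(2) ≈ -47396.0 + 2613.5*I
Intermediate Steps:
h(A) = 7 (h(A) = 6 + (A + A)/(A + A) = 6 + (2*A)/((2*A)) = 6 + (2*A)*(1/(2*A)) = 6 + 1 = 7)
x(E, m) = 77 (x(E, m) = 49 - 7*(-4) = 49 + 28 = 77)
s(U) = 77*sqrt(U)
X(d) = 77*d**(3/2) (X(d) = (77*sqrt(d))*d = 77*d**(3/2))
((-63 - 1*(-57)) + X(V))**2 = ((-63 - 1*(-57)) + 77*(-2)**(3/2))**2 = ((-63 + 57) + 77*(-2*I*sqrt(2)))**2 = (-6 - 154*I*sqrt(2))**2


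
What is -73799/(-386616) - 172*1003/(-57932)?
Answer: 17743192381/5599359528 ≈ 3.1688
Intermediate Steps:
-73799/(-386616) - 172*1003/(-57932) = -73799*(-1/386616) - 172516*(-1/57932) = 73799/386616 + 43129/14483 = 17743192381/5599359528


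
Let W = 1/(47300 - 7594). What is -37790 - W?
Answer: -1500489741/39706 ≈ -37790.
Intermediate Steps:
W = 1/39706 ≈ 2.5185e-5
-37790 - W = -37790 - 1*1/39706 = -37790 - 1/39706 = -1500489741/39706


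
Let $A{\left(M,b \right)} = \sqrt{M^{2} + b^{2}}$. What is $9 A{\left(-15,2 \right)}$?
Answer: $9 \sqrt{229} \approx 136.19$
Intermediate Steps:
$9 A{\left(-15,2 \right)} = 9 \sqrt{\left(-15\right)^{2} + 2^{2}} = 9 \sqrt{225 + 4} = 9 \sqrt{229}$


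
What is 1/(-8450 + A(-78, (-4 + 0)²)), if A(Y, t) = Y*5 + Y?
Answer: -1/8918 ≈ -0.00011213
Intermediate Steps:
A(Y, t) = 6*Y (A(Y, t) = 5*Y + Y = 6*Y)
1/(-8450 + A(-78, (-4 + 0)²)) = 1/(-8450 + 6*(-78)) = 1/(-8450 - 468) = 1/(-8918) = -1/8918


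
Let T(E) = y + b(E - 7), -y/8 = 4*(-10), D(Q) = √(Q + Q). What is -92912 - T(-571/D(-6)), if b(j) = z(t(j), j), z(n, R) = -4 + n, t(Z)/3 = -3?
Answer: -93219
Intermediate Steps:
D(Q) = √2*√Q (D(Q) = √(2*Q) = √2*√Q)
t(Z) = -9 (t(Z) = 3*(-3) = -9)
y = 320 (y = -32*(-10) = -8*(-40) = 320)
b(j) = -13 (b(j) = -4 - 9 = -13)
T(E) = 307 (T(E) = 320 - 13 = 307)
-92912 - T(-571/D(-6)) = -92912 - 1*307 = -92912 - 307 = -93219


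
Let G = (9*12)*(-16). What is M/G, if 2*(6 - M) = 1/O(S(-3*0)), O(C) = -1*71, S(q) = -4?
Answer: -853/245376 ≈ -0.0034763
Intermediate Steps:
O(C) = -71
M = 853/142 (M = 6 - ½/(-71) = 6 - ½*(-1/71) = 6 + 1/142 = 853/142 ≈ 6.0070)
G = -1728 (G = 108*(-16) = -1728)
M/G = (853/142)/(-1728) = (853/142)*(-1/1728) = -853/245376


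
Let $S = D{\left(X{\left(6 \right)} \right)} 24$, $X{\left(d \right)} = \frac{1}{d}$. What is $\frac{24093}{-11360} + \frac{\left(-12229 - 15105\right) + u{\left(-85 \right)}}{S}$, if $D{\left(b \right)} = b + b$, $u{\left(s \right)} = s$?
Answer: $- \frac{38959073}{11360} \approx -3429.5$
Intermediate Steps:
$D{\left(b \right)} = 2 b$
$S = 8$ ($S = \frac{2}{6} \cdot 24 = 2 \cdot \frac{1}{6} \cdot 24 = \frac{1}{3} \cdot 24 = 8$)
$\frac{24093}{-11360} + \frac{\left(-12229 - 15105\right) + u{\left(-85 \right)}}{S} = \frac{24093}{-11360} + \frac{\left(-12229 - 15105\right) - 85}{8} = 24093 \left(- \frac{1}{11360}\right) + \left(-27334 - 85\right) \frac{1}{8} = - \frac{24093}{11360} - \frac{27419}{8} = - \frac{38959073}{11360}$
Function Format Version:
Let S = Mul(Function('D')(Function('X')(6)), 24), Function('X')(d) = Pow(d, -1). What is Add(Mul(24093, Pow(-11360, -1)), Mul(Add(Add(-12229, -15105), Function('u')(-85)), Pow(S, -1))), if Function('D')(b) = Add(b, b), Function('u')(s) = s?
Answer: Rational(-38959073, 11360) ≈ -3429.5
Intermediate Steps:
Function('D')(b) = Mul(2, b)
S = 8 (S = Mul(Mul(2, Pow(6, -1)), 24) = Mul(Mul(2, Rational(1, 6)), 24) = Mul(Rational(1, 3), 24) = 8)
Add(Mul(24093, Pow(-11360, -1)), Mul(Add(Add(-12229, -15105), Function('u')(-85)), Pow(S, -1))) = Add(Mul(24093, Pow(-11360, -1)), Mul(Add(Add(-12229, -15105), -85), Pow(8, -1))) = Add(Mul(24093, Rational(-1, 11360)), Mul(Add(-27334, -85), Rational(1, 8))) = Add(Rational(-24093, 11360), Mul(-27419, Rational(1, 8))) = Add(Rational(-24093, 11360), Rational(-27419, 8)) = Rational(-38959073, 11360)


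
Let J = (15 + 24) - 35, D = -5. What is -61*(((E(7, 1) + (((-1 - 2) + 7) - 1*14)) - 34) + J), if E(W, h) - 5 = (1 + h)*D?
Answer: 2745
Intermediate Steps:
E(W, h) = -5*h (E(W, h) = 5 + (1 + h)*(-5) = 5 + (-5 - 5*h) = -5*h)
J = 4 (J = 39 - 35 = 4)
-61*(((E(7, 1) + (((-1 - 2) + 7) - 1*14)) - 34) + J) = -61*(((-5*1 + (((-1 - 2) + 7) - 1*14)) - 34) + 4) = -61*(((-5 + ((-3 + 7) - 14)) - 34) + 4) = -61*(((-5 + (4 - 14)) - 34) + 4) = -61*(((-5 - 10) - 34) + 4) = -61*((-15 - 34) + 4) = -61*(-49 + 4) = -61*(-45) = 2745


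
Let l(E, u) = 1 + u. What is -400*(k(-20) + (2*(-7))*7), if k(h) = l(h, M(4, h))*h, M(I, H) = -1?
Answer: 39200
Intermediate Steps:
k(h) = 0 (k(h) = (1 - 1)*h = 0*h = 0)
-400*(k(-20) + (2*(-7))*7) = -400*(0 + (2*(-7))*7) = -400*(0 - 14*7) = -400*(0 - 98) = -400*(-98) = 39200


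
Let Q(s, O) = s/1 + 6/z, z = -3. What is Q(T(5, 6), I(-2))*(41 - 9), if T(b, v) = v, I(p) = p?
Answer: 128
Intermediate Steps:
Q(s, O) = -2 + s (Q(s, O) = s/1 + 6/(-3) = s*1 + 6*(-⅓) = s - 2 = -2 + s)
Q(T(5, 6), I(-2))*(41 - 9) = (-2 + 6)*(41 - 9) = 4*32 = 128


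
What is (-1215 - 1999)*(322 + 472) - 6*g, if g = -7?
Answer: -2551874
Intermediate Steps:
(-1215 - 1999)*(322 + 472) - 6*g = (-1215 - 1999)*(322 + 472) - 6*(-7) = -3214*794 - 1*(-42) = -2551916 + 42 = -2551874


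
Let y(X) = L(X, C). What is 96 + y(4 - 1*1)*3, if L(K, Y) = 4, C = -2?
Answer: 108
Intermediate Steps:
y(X) = 4
96 + y(4 - 1*1)*3 = 96 + 4*3 = 96 + 12 = 108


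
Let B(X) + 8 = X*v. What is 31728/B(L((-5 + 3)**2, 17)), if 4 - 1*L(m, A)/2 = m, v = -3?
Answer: -3966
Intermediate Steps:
L(m, A) = 8 - 2*m
B(X) = -8 - 3*X (B(X) = -8 + X*(-3) = -8 - 3*X)
31728/B(L((-5 + 3)**2, 17)) = 31728/(-8 - 3*(8 - 2*(-5 + 3)**2)) = 31728/(-8 - 3*(8 - 2*(-2)**2)) = 31728/(-8 - 3*(8 - 2*4)) = 31728/(-8 - 3*(8 - 8)) = 31728/(-8 - 3*0) = 31728/(-8 + 0) = 31728/(-8) = 31728*(-1/8) = -3966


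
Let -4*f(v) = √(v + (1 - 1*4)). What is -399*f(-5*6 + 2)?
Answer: 399*I*√31/4 ≈ 555.38*I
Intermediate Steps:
f(v) = -√(-3 + v)/4 (f(v) = -√(v + (1 - 1*4))/4 = -√(v + (1 - 4))/4 = -√(v - 3)/4 = -√(-3 + v)/4)
-399*f(-5*6 + 2) = -(-399)*√(-3 + (-5*6 + 2))/4 = -(-399)*√(-3 + (-30 + 2))/4 = -(-399)*√(-3 - 28)/4 = -(-399)*√(-31)/4 = -(-399)*I*√31/4 = 399*I*√31/4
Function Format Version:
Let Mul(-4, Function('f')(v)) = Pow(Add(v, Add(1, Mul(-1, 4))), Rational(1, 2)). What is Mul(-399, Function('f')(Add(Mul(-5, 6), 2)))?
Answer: Mul(Rational(399, 4), I, Pow(31, Rational(1, 2))) ≈ Mul(555.38, I)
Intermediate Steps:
Function('f')(v) = Mul(Rational(-1, 4), Pow(Add(-3, v), Rational(1, 2))) (Function('f')(v) = Mul(Rational(-1, 4), Pow(Add(v, Add(1, Mul(-1, 4))), Rational(1, 2))) = Mul(Rational(-1, 4), Pow(Add(v, Add(1, -4)), Rational(1, 2))) = Mul(Rational(-1, 4), Pow(Add(v, -3), Rational(1, 2))) = Mul(Rational(-1, 4), Pow(Add(-3, v), Rational(1, 2))))
Mul(-399, Function('f')(Add(Mul(-5, 6), 2))) = Mul(-399, Mul(Rational(-1, 4), Pow(Add(-3, Add(Mul(-5, 6), 2)), Rational(1, 2)))) = Mul(-399, Mul(Rational(-1, 4), Pow(Add(-3, Add(-30, 2)), Rational(1, 2)))) = Mul(-399, Mul(Rational(-1, 4), Pow(Add(-3, -28), Rational(1, 2)))) = Mul(-399, Mul(Rational(-1, 4), Pow(-31, Rational(1, 2)))) = Mul(-399, Mul(Rational(-1, 4), Mul(I, Pow(31, Rational(1, 2))))) = Mul(-399, Mul(Rational(-1, 4), I, Pow(31, Rational(1, 2)))) = Mul(Rational(399, 4), I, Pow(31, Rational(1, 2)))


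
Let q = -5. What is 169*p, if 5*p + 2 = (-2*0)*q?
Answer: -338/5 ≈ -67.600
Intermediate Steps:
p = -⅖ (p = -⅖ + (-2*0*(-5))/5 = -⅖ + (0*(-5))/5 = -⅖ + (⅕)*0 = -⅖ + 0 = -⅖ ≈ -0.40000)
169*p = 169*(-⅖) = -338/5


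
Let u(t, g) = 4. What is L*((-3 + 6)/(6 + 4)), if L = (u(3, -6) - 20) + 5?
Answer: -33/10 ≈ -3.3000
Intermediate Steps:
L = -11 (L = (4 - 20) + 5 = -16 + 5 = -11)
L*((-3 + 6)/(6 + 4)) = -11*(-3 + 6)/(6 + 4) = -33/10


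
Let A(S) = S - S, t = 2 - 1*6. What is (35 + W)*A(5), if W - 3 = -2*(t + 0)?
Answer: 0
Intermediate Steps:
t = -4 (t = 2 - 6 = -4)
W = 11 (W = 3 - 2*(-4 + 0) = 3 - 2*(-4) = 3 + 8 = 11)
A(S) = 0
(35 + W)*A(5) = (35 + 11)*0 = 46*0 = 0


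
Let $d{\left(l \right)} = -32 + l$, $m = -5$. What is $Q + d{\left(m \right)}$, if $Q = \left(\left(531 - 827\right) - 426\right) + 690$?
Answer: $-69$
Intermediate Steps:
$Q = -32$ ($Q = \left(\left(531 - 827\right) - 426\right) + 690 = \left(-296 - 426\right) + 690 = -722 + 690 = -32$)
$Q + d{\left(m \right)} = -32 - 37 = -69$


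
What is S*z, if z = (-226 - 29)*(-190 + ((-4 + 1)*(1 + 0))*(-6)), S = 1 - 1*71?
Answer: -3070200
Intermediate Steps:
S = -70 (S = 1 - 71 = -70)
z = 43860 (z = -255*(-190 - 3*1*(-6)) = -255*(-190 - 3*(-6)) = -255*(-190 + 18) = -255*(-172) = 43860)
S*z = -70*43860 = -3070200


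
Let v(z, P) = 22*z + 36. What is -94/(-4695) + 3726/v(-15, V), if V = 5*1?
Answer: -2910989/230055 ≈ -12.653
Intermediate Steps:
V = 5
v(z, P) = 36 + 22*z
-94/(-4695) + 3726/v(-15, V) = -94/(-4695) + 3726/(36 + 22*(-15)) = -94*(-1/4695) + 3726/(36 - 330) = 94/4695 + 3726/(-294) = 94/4695 + 3726*(-1/294) = 94/4695 - 621/49 = -2910989/230055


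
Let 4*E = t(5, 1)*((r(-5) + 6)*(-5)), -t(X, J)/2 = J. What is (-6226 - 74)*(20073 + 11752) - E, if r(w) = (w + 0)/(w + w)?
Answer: -801990065/4 ≈ -2.0050e+8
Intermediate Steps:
t(X, J) = -2*J
r(w) = ½ (r(w) = w/((2*w)) = w*(1/(2*w)) = ½)
E = 65/4 (E = ((-2*1)*((½ + 6)*(-5)))/4 = (-13*(-5))/4 = (-2*(-65/2))/4 = (¼)*65 = 65/4 ≈ 16.250)
(-6226 - 74)*(20073 + 11752) - E = (-6226 - 74)*(20073 + 11752) - 1*65/4 = -6300*31825 - 65/4 = -200497500 - 65/4 = -801990065/4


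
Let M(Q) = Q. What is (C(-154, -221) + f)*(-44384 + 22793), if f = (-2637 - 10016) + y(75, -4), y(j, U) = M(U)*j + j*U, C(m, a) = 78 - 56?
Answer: 285670521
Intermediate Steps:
C(m, a) = 22
y(j, U) = 2*U*j (y(j, U) = U*j + j*U = U*j + U*j = 2*U*j)
f = -13253 (f = (-2637 - 10016) + 2*(-4)*75 = -12653 - 600 = -13253)
(C(-154, -221) + f)*(-44384 + 22793) = (22 - 13253)*(-44384 + 22793) = -13231*(-21591) = 285670521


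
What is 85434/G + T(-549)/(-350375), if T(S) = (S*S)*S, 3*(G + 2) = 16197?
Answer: 307656978301/630324625 ≈ 488.09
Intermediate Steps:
G = 5397 (G = -2 + (⅓)*16197 = -2 + 5399 = 5397)
T(S) = S³ (T(S) = S²*S = S³)
85434/G + T(-549)/(-350375) = 85434/5397 + (-549)³/(-350375) = 85434*(1/5397) - 165469149*(-1/350375) = 28478/1799 + 165469149/350375 = 307656978301/630324625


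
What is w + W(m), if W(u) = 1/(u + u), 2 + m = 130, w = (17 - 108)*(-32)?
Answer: 745473/256 ≈ 2912.0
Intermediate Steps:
w = 2912 (w = -91*(-32) = 2912)
m = 128 (m = -2 + 130 = 128)
W(u) = 1/(2*u)
w + W(m) = 2912 + (1/2)/128 = 2912 + (1/2)*(1/128) = 2912 + 1/256 = 745473/256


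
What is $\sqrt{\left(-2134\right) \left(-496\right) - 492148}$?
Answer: $6 \sqrt{15731} \approx 752.54$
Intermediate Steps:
$\sqrt{\left(-2134\right) \left(-496\right) - 492148} = \sqrt{1058464 - 492148} = \sqrt{566316} = 6 \sqrt{15731}$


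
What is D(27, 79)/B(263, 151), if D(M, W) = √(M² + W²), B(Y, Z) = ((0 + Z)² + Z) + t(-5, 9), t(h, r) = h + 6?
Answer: √6970/22953 ≈ 0.0036373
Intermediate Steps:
t(h, r) = 6 + h
B(Y, Z) = 1 + Z + Z² (B(Y, Z) = ((0 + Z)² + Z) + (6 - 5) = (Z² + Z) + 1 = (Z + Z²) + 1 = 1 + Z + Z²)
D(27, 79)/B(263, 151) = √(27² + 79²)/(1 + 151 + 151²) = √(729 + 6241)/(1 + 151 + 22801) = √6970/22953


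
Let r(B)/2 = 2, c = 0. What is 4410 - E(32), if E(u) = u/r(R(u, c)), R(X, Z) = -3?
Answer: 4402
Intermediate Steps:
r(B) = 4 (r(B) = 2*2 = 4)
E(u) = u/4
4410 - E(32) = 4410 - 32/4 = 4410 - 1*8 = 4410 - 8 = 4402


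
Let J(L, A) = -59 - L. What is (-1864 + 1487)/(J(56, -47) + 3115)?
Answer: -377/3000 ≈ -0.12567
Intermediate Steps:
(-1864 + 1487)/(J(56, -47) + 3115) = (-1864 + 1487)/((-59 - 1*56) + 3115) = -377/((-59 - 56) + 3115) = -377/(-115 + 3115) = -377/3000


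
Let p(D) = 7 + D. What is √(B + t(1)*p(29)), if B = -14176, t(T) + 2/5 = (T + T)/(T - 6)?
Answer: 4*I*√22195/5 ≈ 119.18*I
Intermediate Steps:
t(T) = -⅖ + 2*T/(-6 + T) (t(T) = -⅖ + (T + T)/(T - 6) = -⅖ + (2*T)/(-6 + T) = -⅖ + 2*T/(-6 + T))
√(B + t(1)*p(29)) = √(-14176 + (4*(3 + 2*1)/(5*(-6 + 1)))*(7 + 29)) = √(-14176 + ((⅘)*(3 + 2)/(-5))*36) = √(-14176 + ((⅘)*(-⅕)*5)*36) = √(-14176 - ⅘*36) = √(-14176 - 144/5) = √(-71024/5) = 4*I*√22195/5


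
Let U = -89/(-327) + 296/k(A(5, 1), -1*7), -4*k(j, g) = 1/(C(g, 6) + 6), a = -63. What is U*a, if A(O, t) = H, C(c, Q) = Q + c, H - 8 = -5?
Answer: 40650771/109 ≈ 3.7294e+5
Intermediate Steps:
H = 3 (H = 8 - 5 = 3)
A(O, t) = 3
k(j, g) = -1/(4*(12 + g)) (k(j, g) = -1/(4*((6 + g) + 6)) = -1/(4*(12 + g)))
U = -1935751/327 (U = -89/(-327) + 296/((-1/(48 + 4*(-1*7)))) = -89*(-1/327) + 296/((-1/(48 + 4*(-7)))) = 89/327 + 296/((-1/(48 - 28))) = 89/327 + 296/((-1/20)) = 89/327 + 296/((-1*1/20)) = 89/327 + 296/(-1/20) = 89/327 + 296*(-20) = 89/327 - 5920 = -1935751/327 ≈ -5919.7)
U*a = -1935751/327*(-63) = 40650771/109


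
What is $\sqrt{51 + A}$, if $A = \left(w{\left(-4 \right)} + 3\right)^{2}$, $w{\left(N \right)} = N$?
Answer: $2 \sqrt{13} \approx 7.2111$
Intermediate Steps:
$A = 1$ ($A = \left(-4 + 3\right)^{2} = \left(-1\right)^{2} = 1$)
$\sqrt{51 + A} = \sqrt{51 + 1} = \sqrt{52} = 2 \sqrt{13}$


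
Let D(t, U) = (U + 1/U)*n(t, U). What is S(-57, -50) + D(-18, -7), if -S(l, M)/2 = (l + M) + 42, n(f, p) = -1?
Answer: 960/7 ≈ 137.14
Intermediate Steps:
S(l, M) = -84 - 2*M - 2*l (S(l, M) = -2*((l + M) + 42) = -2*((M + l) + 42) = -2*(42 + M + l) = -84 - 2*M - 2*l)
D(t, U) = -U - 1/U (D(t, U) = (U + 1/U)*(-1) = -U - 1/U)
S(-57, -50) + D(-18, -7) = (-84 - 2*(-50) - 2*(-57)) + (-1*(-7) - 1/(-7)) = (-84 + 100 + 114) + (7 - 1*(-1/7)) = 130 + (7 + 1/7) = 130 + 50/7 = 960/7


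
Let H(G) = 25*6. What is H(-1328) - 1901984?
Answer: -1901834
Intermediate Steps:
H(G) = 150
H(-1328) - 1901984 = 150 - 1901984 = -1901834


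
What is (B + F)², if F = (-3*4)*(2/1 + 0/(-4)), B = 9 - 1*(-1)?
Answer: 196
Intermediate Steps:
B = 10 (B = 9 + 1 = 10)
F = -24 (F = -12*(2*1 + 0*(-¼)) = -12*(2 + 0) = -12*2 = -24)
(B + F)² = (10 - 24)² = (-14)² = 196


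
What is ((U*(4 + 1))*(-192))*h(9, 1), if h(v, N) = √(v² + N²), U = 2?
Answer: -1920*√82 ≈ -17386.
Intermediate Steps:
h(v, N) = √(N² + v²)
((U*(4 + 1))*(-192))*h(9, 1) = ((2*(4 + 1))*(-192))*√(1² + 9²) = ((2*5)*(-192))*√(1 + 81) = (10*(-192))*√82 = -1920*√82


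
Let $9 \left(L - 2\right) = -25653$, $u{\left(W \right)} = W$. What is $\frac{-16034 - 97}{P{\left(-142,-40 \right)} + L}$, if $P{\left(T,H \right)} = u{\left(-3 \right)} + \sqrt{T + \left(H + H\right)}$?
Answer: $\frac{10893519}{1925603} + \frac{7641 i \sqrt{222}}{3851206} \approx 5.6572 + 0.029562 i$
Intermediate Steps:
$P{\left(T,H \right)} = -3 + \sqrt{T + 2 H}$ ($P{\left(T,H \right)} = -3 + \sqrt{T + \left(H + H\right)} = -3 + \sqrt{T + 2 H}$)
$L = - \frac{8545}{3}$ ($L = 2 + \frac{1}{9} \left(-25653\right) = 2 - \frac{8551}{3} = - \frac{8545}{3} \approx -2848.3$)
$\frac{-16034 - 97}{P{\left(-142,-40 \right)} + L} = \frac{-16034 - 97}{\left(-3 + \sqrt{-142 + 2 \left(-40\right)}\right) - \frac{8545}{3}} = - \frac{16131}{\left(-3 + \sqrt{-142 - 80}\right) - \frac{8545}{3}} = - \frac{16131}{\left(-3 + \sqrt{-222}\right) - \frac{8545}{3}} = - \frac{16131}{\left(-3 + i \sqrt{222}\right) - \frac{8545}{3}} = - \frac{16131}{- \frac{8554}{3} + i \sqrt{222}}$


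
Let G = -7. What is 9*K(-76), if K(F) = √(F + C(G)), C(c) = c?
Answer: 9*I*√83 ≈ 81.994*I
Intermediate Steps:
K(F) = √(-7 + F) (K(F) = √(F - 7) = √(-7 + F))
9*K(-76) = 9*√(-7 - 76) = 9*√(-83) = 9*(I*√83) = 9*I*√83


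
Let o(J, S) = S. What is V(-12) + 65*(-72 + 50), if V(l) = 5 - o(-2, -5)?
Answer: -1420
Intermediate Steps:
V(l) = 10 (V(l) = 5 - 1*(-5) = 5 + 5 = 10)
V(-12) + 65*(-72 + 50) = 10 + 65*(-72 + 50) = 10 + 65*(-22) = 10 - 1430 = -1420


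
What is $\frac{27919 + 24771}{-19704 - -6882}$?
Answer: $- \frac{26345}{6411} \approx -4.1093$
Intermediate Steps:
$\frac{27919 + 24771}{-19704 - -6882} = \frac{52690}{-19704 + 6882} = \frac{52690}{-12822} = 52690 \left(- \frac{1}{12822}\right) = - \frac{26345}{6411}$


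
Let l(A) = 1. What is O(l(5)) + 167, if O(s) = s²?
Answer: 168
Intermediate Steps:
O(l(5)) + 167 = 1² + 167 = 1 + 167 = 168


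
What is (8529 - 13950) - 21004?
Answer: -26425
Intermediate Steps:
(8529 - 13950) - 21004 = -5421 - 21004 = -26425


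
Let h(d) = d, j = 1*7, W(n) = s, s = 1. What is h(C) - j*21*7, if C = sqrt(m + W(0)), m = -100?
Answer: -1029 + 3*I*sqrt(11) ≈ -1029.0 + 9.9499*I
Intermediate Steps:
W(n) = 1
j = 7
C = 3*I*sqrt(11) (C = sqrt(-100 + 1) = sqrt(-99) = 3*I*sqrt(11) ≈ 9.9499*I)
h(C) - j*21*7 = 3*I*sqrt(11) - 7*21*7 = 3*I*sqrt(11) - 147*7 = 3*I*sqrt(11) - 1*1029 = 3*I*sqrt(11) - 1029 = -1029 + 3*I*sqrt(11)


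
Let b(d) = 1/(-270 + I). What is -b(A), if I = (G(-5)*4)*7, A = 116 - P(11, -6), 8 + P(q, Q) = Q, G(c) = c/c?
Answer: 1/242 ≈ 0.0041322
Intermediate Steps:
G(c) = 1
P(q, Q) = -8 + Q
A = 130 (A = 116 - (-8 - 6) = 116 - 1*(-14) = 116 + 14 = 130)
I = 28 (I = (1*4)*7 = 4*7 = 28)
b(d) = -1/242 (b(d) = 1/(-270 + 28) = 1/(-242) = -1/242)
-b(A) = -1*(-1/242) = 1/242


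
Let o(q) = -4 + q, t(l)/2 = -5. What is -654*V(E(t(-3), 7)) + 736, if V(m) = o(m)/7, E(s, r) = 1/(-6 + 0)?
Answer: 7877/7 ≈ 1125.3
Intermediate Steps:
t(l) = -10 (t(l) = 2*(-5) = -10)
E(s, r) = -⅙ (E(s, r) = 1/(-6) = -⅙)
V(m) = -4/7 + m/7 (V(m) = (-4 + m)/7 = (-4 + m)*(⅐) = -4/7 + m/7)
-654*V(E(t(-3), 7)) + 736 = -654*(-4/7 + (⅐)*(-⅙)) + 736 = -654*(-4/7 - 1/42) + 736 = -654*(-25/42) + 736 = 2725/7 + 736 = 7877/7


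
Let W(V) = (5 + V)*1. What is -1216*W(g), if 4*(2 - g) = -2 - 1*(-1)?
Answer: -8816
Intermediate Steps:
g = 9/4 (g = 2 - (-2 - 1*(-1))/4 = 2 - (-2 + 1)/4 = 2 - ¼*(-1) = 2 + ¼ = 9/4 ≈ 2.2500)
W(V) = 5 + V
-1216*W(g) = -1216*(5 + 9/4) = -1216*29/4 = -8816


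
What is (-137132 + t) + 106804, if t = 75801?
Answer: 45473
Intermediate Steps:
(-137132 + t) + 106804 = (-137132 + 75801) + 106804 = -61331 + 106804 = 45473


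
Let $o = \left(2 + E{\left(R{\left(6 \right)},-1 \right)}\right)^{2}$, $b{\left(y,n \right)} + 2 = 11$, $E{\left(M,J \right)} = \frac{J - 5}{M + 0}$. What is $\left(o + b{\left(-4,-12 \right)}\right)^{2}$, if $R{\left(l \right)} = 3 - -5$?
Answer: $\frac{28561}{256} \approx 111.57$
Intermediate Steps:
$R{\left(l \right)} = 8$ ($R{\left(l \right)} = 3 + 5 = 8$)
$E{\left(M,J \right)} = \frac{-5 + J}{M}$
$b{\left(y,n \right)} = 9$ ($b{\left(y,n \right)} = -2 + 11 = 9$)
$o = \frac{25}{16}$ ($o = \left(2 + \frac{-5 - 1}{8}\right)^{2} = \left(2 + \frac{1}{8} \left(-6\right)\right)^{2} = \left(2 - \frac{3}{4}\right)^{2} = \left(\frac{5}{4}\right)^{2} = \frac{25}{16} \approx 1.5625$)
$\left(o + b{\left(-4,-12 \right)}\right)^{2} = \left(\frac{25}{16} + 9\right)^{2} = \left(\frac{169}{16}\right)^{2} = \frac{28561}{256}$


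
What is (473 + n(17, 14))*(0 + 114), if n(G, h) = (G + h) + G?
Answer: 59394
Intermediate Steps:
n(G, h) = h + 2*G
(473 + n(17, 14))*(0 + 114) = (473 + (14 + 2*17))*(0 + 114) = (473 + (14 + 34))*114 = (473 + 48)*114 = 521*114 = 59394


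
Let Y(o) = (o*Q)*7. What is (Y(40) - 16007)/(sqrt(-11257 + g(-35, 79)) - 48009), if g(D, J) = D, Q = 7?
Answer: 224794141/768291791 + 28094*I*sqrt(2823)/2304875373 ≈ 0.29259 + 0.00064762*I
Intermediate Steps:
Y(o) = 49*o (Y(o) = (o*7)*7 = (7*o)*7 = 49*o)
(Y(40) - 16007)/(sqrt(-11257 + g(-35, 79)) - 48009) = (49*40 - 16007)/(sqrt(-11257 - 35) - 48009) = (1960 - 16007)/(sqrt(-11292) - 48009) = -14047/(2*I*sqrt(2823) - 48009) = -14047/(-48009 + 2*I*sqrt(2823))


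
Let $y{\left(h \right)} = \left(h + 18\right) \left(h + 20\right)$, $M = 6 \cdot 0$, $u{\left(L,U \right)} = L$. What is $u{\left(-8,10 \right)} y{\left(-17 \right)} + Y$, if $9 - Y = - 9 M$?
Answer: $-15$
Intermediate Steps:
$M = 0$
$y{\left(h \right)} = \left(18 + h\right) \left(20 + h\right)$
$Y = 9$ ($Y = 9 - \left(-9\right) 0 = 9 - 0 = 9 + 0 = 9$)
$u{\left(-8,10 \right)} y{\left(-17 \right)} + Y = - 8 \left(360 + \left(-17\right)^{2} + 38 \left(-17\right)\right) + 9 = - 8 \left(360 + 289 - 646\right) + 9 = \left(-8\right) 3 + 9 = -24 + 9 = -15$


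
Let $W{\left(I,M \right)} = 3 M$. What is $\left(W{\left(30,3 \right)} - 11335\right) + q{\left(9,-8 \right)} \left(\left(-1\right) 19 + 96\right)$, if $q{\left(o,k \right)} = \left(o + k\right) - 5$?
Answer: $-11634$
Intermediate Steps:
$q{\left(o,k \right)} = -5 + k + o$ ($q{\left(o,k \right)} = \left(k + o\right) - 5 = -5 + k + o$)
$\left(W{\left(30,3 \right)} - 11335\right) + q{\left(9,-8 \right)} \left(\left(-1\right) 19 + 96\right) = \left(3 \cdot 3 - 11335\right) + \left(-5 - 8 + 9\right) \left(\left(-1\right) 19 + 96\right) = \left(9 - 11335\right) - 4 \left(-19 + 96\right) = -11326 - 308 = -11634$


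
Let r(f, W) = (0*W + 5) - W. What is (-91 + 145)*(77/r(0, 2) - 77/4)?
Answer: 693/2 ≈ 346.50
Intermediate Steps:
r(f, W) = 5 - W (r(f, W) = (0 + 5) - W = 5 - W)
(-91 + 145)*(77/r(0, 2) - 77/4) = (-91 + 145)*(77/(5 - 1*2) - 77/4) = 54*(77/(5 - 2) - 77*¼) = 54*(77/3 - 77/4) = 54*(77/12) = 693/2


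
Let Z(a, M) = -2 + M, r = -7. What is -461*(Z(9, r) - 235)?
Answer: 112484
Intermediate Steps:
-461*(Z(9, r) - 235) = -461*((-2 - 7) - 235) = -461*(-9 - 235) = -461*(-244) = 112484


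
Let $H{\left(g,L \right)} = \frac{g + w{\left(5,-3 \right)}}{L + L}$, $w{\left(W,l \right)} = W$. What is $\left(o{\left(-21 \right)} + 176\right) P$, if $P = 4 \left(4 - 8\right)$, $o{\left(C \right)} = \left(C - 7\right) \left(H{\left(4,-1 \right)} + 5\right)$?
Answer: $-2592$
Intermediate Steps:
$H{\left(g,L \right)} = \frac{5 + g}{2 L}$ ($H{\left(g,L \right)} = \frac{g + 5}{L + L} = \frac{5 + g}{2 L}$)
$o{\left(C \right)} = - \frac{7}{2} + \frac{C}{2}$ ($o{\left(C \right)} = \left(C - 7\right) \left(\frac{5 + 4}{2 \left(-1\right)} + 5\right) = \left(-7 + C\right) \left(\frac{1}{2} \left(-1\right) 9 + 5\right) = \left(-7 + C\right) \left(- \frac{9}{2} + 5\right) = \left(-7 + C\right) \frac{1}{2} = - \frac{7}{2} + \frac{C}{2}$)
$P = -16$ ($P = 4 \left(-4\right) = -16$)
$\left(o{\left(-21 \right)} + 176\right) P = \left(\left(- \frac{7}{2} + \frac{1}{2} \left(-21\right)\right) + 176\right) \left(-16\right) = \left(\left(- \frac{7}{2} - \frac{21}{2}\right) + 176\right) \left(-16\right) = \left(-14 + 176\right) \left(-16\right) = 162 \left(-16\right) = -2592$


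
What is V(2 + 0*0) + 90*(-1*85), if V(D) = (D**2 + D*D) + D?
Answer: -7640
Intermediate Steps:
V(D) = D + 2*D**2 (V(D) = (D**2 + D**2) + D = 2*D**2 + D = D + 2*D**2)
V(2 + 0*0) + 90*(-1*85) = (2 + 0*0)*(1 + 2*(2 + 0*0)) + 90*(-1*85) = (2 + 0)*(1 + 2*(2 + 0)) + 90*(-85) = 2*(1 + 2*2) - 7650 = 2*(1 + 4) - 7650 = 2*5 - 7650 = 10 - 7650 = -7640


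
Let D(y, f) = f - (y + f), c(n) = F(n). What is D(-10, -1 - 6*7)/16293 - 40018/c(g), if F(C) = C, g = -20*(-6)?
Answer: -36222893/108620 ≈ -333.48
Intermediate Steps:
g = 120
c(n) = n
D(y, f) = -y (D(y, f) = f - (f + y) = f + (-f - y) = -y)
D(-10, -1 - 6*7)/16293 - 40018/c(g) = -1*(-10)/16293 - 40018/120 = 10*(1/16293) - 40018*1/120 = 10/16293 - 20009/60 = -36222893/108620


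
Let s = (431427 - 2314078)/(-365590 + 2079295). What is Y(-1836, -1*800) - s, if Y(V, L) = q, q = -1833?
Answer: -3139338614/1713705 ≈ -1831.9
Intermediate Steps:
Y(V, L) = -1833
s = -1882651/1713705 ≈ -1.0986
Y(-1836, -1*800) - s = -1833 - 1*(-1882651/1713705) = -1833 + 1882651/1713705 = -3139338614/1713705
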